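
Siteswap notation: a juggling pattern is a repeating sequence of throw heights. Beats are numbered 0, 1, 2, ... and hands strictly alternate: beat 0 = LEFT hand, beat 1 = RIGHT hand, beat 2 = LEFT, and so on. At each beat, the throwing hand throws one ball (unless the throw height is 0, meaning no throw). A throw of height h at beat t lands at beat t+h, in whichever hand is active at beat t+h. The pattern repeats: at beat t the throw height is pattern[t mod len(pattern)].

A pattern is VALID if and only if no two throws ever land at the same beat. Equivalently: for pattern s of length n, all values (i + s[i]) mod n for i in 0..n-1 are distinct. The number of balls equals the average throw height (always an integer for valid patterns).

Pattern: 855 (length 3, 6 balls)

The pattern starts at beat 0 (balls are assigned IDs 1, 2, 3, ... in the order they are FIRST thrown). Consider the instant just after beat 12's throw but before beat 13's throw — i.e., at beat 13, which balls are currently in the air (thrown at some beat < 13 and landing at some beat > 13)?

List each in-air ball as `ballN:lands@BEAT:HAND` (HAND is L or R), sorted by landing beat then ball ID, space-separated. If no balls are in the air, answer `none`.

Answer: ball2:lands@14:L ball6:lands@15:R ball4:lands@16:L ball5:lands@17:R ball3:lands@20:L

Derivation:
Beat 0 (L): throw ball1 h=8 -> lands@8:L; in-air after throw: [b1@8:L]
Beat 1 (R): throw ball2 h=5 -> lands@6:L; in-air after throw: [b2@6:L b1@8:L]
Beat 2 (L): throw ball3 h=5 -> lands@7:R; in-air after throw: [b2@6:L b3@7:R b1@8:L]
Beat 3 (R): throw ball4 h=8 -> lands@11:R; in-air after throw: [b2@6:L b3@7:R b1@8:L b4@11:R]
Beat 4 (L): throw ball5 h=5 -> lands@9:R; in-air after throw: [b2@6:L b3@7:R b1@8:L b5@9:R b4@11:R]
Beat 5 (R): throw ball6 h=5 -> lands@10:L; in-air after throw: [b2@6:L b3@7:R b1@8:L b5@9:R b6@10:L b4@11:R]
Beat 6 (L): throw ball2 h=8 -> lands@14:L; in-air after throw: [b3@7:R b1@8:L b5@9:R b6@10:L b4@11:R b2@14:L]
Beat 7 (R): throw ball3 h=5 -> lands@12:L; in-air after throw: [b1@8:L b5@9:R b6@10:L b4@11:R b3@12:L b2@14:L]
Beat 8 (L): throw ball1 h=5 -> lands@13:R; in-air after throw: [b5@9:R b6@10:L b4@11:R b3@12:L b1@13:R b2@14:L]
Beat 9 (R): throw ball5 h=8 -> lands@17:R; in-air after throw: [b6@10:L b4@11:R b3@12:L b1@13:R b2@14:L b5@17:R]
Beat 10 (L): throw ball6 h=5 -> lands@15:R; in-air after throw: [b4@11:R b3@12:L b1@13:R b2@14:L b6@15:R b5@17:R]
Beat 11 (R): throw ball4 h=5 -> lands@16:L; in-air after throw: [b3@12:L b1@13:R b2@14:L b6@15:R b4@16:L b5@17:R]
Beat 12 (L): throw ball3 h=8 -> lands@20:L; in-air after throw: [b1@13:R b2@14:L b6@15:R b4@16:L b5@17:R b3@20:L]
Beat 13 (R): throw ball1 h=5 -> lands@18:L; in-air after throw: [b2@14:L b6@15:R b4@16:L b5@17:R b1@18:L b3@20:L]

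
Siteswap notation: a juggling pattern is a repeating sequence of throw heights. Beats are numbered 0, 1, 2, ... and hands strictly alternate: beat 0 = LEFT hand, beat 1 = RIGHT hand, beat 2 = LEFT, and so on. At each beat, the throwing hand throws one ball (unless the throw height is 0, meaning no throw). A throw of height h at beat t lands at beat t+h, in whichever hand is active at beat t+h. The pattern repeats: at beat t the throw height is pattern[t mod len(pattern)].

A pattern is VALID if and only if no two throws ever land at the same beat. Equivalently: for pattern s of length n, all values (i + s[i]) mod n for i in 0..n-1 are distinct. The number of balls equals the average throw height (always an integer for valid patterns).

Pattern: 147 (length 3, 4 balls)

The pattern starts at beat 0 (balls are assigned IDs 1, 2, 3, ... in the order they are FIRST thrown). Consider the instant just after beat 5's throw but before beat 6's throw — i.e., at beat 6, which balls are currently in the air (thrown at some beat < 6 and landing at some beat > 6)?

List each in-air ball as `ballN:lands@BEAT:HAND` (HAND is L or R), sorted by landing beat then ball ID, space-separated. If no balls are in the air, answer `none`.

Answer: ball3:lands@8:L ball2:lands@9:R ball1:lands@12:L

Derivation:
Beat 0 (L): throw ball1 h=1 -> lands@1:R; in-air after throw: [b1@1:R]
Beat 1 (R): throw ball1 h=4 -> lands@5:R; in-air after throw: [b1@5:R]
Beat 2 (L): throw ball2 h=7 -> lands@9:R; in-air after throw: [b1@5:R b2@9:R]
Beat 3 (R): throw ball3 h=1 -> lands@4:L; in-air after throw: [b3@4:L b1@5:R b2@9:R]
Beat 4 (L): throw ball3 h=4 -> lands@8:L; in-air after throw: [b1@5:R b3@8:L b2@9:R]
Beat 5 (R): throw ball1 h=7 -> lands@12:L; in-air after throw: [b3@8:L b2@9:R b1@12:L]
Beat 6 (L): throw ball4 h=1 -> lands@7:R; in-air after throw: [b4@7:R b3@8:L b2@9:R b1@12:L]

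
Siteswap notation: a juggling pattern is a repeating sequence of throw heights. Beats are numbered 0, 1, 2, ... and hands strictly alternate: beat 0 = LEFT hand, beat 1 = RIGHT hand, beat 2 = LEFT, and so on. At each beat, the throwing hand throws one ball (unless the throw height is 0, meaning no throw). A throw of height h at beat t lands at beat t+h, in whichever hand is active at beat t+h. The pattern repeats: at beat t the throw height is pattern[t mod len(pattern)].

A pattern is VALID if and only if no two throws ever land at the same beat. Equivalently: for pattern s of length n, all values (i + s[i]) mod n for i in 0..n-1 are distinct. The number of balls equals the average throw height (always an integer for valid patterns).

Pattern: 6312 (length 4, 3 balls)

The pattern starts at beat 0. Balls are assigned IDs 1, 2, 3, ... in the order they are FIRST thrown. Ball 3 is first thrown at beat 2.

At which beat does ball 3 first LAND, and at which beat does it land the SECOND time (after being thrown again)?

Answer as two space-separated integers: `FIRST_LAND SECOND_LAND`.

Beat 0 (L): throw ball1 h=6 -> lands@6:L; in-air after throw: [b1@6:L]
Beat 1 (R): throw ball2 h=3 -> lands@4:L; in-air after throw: [b2@4:L b1@6:L]
Beat 2 (L): throw ball3 h=1 -> lands@3:R; in-air after throw: [b3@3:R b2@4:L b1@6:L]
Beat 3 (R): throw ball3 h=2 -> lands@5:R; in-air after throw: [b2@4:L b3@5:R b1@6:L]
Beat 4 (L): throw ball2 h=6 -> lands@10:L; in-air after throw: [b3@5:R b1@6:L b2@10:L]
Beat 5 (R): throw ball3 h=3 -> lands@8:L; in-air after throw: [b1@6:L b3@8:L b2@10:L]
Ball 3: thrown@2 h=1 -> first land @3; rethrown@3 h=2 -> second land @5

Answer: 3 5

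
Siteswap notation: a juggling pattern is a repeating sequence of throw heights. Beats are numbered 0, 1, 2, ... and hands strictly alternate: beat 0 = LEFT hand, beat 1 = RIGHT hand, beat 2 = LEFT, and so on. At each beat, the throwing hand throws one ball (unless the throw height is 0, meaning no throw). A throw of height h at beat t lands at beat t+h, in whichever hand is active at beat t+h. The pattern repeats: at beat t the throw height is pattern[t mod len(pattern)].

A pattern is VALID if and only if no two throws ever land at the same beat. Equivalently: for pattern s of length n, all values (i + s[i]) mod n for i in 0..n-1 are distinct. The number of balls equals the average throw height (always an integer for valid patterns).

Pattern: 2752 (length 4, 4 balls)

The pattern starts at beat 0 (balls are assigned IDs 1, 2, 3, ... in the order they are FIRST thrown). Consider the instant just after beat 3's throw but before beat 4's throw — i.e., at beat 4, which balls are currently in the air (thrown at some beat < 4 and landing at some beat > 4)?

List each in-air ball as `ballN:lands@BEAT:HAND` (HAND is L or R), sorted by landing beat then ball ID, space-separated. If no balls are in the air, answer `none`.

Beat 0 (L): throw ball1 h=2 -> lands@2:L; in-air after throw: [b1@2:L]
Beat 1 (R): throw ball2 h=7 -> lands@8:L; in-air after throw: [b1@2:L b2@8:L]
Beat 2 (L): throw ball1 h=5 -> lands@7:R; in-air after throw: [b1@7:R b2@8:L]
Beat 3 (R): throw ball3 h=2 -> lands@5:R; in-air after throw: [b3@5:R b1@7:R b2@8:L]
Beat 4 (L): throw ball4 h=2 -> lands@6:L; in-air after throw: [b3@5:R b4@6:L b1@7:R b2@8:L]

Answer: ball3:lands@5:R ball1:lands@7:R ball2:lands@8:L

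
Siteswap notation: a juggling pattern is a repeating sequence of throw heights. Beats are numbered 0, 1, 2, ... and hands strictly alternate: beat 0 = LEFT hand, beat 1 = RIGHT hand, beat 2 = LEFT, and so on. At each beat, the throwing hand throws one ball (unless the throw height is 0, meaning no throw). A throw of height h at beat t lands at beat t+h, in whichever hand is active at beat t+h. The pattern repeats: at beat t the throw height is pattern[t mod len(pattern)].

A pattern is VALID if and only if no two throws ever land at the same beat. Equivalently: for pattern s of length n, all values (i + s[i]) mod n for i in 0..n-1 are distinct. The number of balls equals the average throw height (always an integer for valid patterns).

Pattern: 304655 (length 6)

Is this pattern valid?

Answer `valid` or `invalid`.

Answer: invalid

Derivation:
i=0: (i + s[i]) mod n = (0 + 3) mod 6 = 3
i=1: (i + s[i]) mod n = (1 + 0) mod 6 = 1
i=2: (i + s[i]) mod n = (2 + 4) mod 6 = 0
i=3: (i + s[i]) mod n = (3 + 6) mod 6 = 3
i=4: (i + s[i]) mod n = (4 + 5) mod 6 = 3
i=5: (i + s[i]) mod n = (5 + 5) mod 6 = 4
Residues: [3, 1, 0, 3, 3, 4], distinct: False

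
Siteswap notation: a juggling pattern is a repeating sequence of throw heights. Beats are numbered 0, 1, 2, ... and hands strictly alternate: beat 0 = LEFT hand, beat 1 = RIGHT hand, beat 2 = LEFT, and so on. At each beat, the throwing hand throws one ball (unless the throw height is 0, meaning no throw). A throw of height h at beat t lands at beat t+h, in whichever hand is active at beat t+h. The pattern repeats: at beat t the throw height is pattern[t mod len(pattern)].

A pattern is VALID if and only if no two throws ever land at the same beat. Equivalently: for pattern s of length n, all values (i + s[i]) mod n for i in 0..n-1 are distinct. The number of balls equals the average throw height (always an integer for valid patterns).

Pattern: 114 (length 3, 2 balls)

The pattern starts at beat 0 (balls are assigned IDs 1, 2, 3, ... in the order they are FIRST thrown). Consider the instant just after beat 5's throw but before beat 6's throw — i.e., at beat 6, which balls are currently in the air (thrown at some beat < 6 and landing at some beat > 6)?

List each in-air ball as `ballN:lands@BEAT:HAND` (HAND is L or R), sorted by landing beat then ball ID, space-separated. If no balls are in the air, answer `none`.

Answer: ball2:lands@9:R

Derivation:
Beat 0 (L): throw ball1 h=1 -> lands@1:R; in-air after throw: [b1@1:R]
Beat 1 (R): throw ball1 h=1 -> lands@2:L; in-air after throw: [b1@2:L]
Beat 2 (L): throw ball1 h=4 -> lands@6:L; in-air after throw: [b1@6:L]
Beat 3 (R): throw ball2 h=1 -> lands@4:L; in-air after throw: [b2@4:L b1@6:L]
Beat 4 (L): throw ball2 h=1 -> lands@5:R; in-air after throw: [b2@5:R b1@6:L]
Beat 5 (R): throw ball2 h=4 -> lands@9:R; in-air after throw: [b1@6:L b2@9:R]
Beat 6 (L): throw ball1 h=1 -> lands@7:R; in-air after throw: [b1@7:R b2@9:R]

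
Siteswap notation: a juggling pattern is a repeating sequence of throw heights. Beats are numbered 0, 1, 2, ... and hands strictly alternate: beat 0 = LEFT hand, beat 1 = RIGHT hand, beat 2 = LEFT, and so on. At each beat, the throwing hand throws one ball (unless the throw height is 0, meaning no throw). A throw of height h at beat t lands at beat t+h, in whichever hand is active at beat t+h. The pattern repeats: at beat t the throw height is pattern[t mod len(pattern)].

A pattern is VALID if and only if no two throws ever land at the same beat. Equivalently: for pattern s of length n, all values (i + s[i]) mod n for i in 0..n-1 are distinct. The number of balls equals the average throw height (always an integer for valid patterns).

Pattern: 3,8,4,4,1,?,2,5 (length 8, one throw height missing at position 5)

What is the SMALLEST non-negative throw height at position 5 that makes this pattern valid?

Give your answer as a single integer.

Answer: 5

Derivation:
i=0: (0 + 3) mod 8 = 3
i=1: (1 + 8) mod 8 = 1
i=2: (2 + 4) mod 8 = 6
i=3: (3 + 4) mod 8 = 7
i=4: (4 + 1) mod 8 = 5
i=5: s[i]=? (unknown)
i=6: (6 + 2) mod 8 = 0
i=7: (7 + 5) mod 8 = 4
Known residues: [0, 1, 3, 4, 5, 6, 7]; need a permutation of 0..7, so missing residue r = 2
Need (5 + s) mod 8 = 2; smallest s = (2 - 5) mod 8 = 5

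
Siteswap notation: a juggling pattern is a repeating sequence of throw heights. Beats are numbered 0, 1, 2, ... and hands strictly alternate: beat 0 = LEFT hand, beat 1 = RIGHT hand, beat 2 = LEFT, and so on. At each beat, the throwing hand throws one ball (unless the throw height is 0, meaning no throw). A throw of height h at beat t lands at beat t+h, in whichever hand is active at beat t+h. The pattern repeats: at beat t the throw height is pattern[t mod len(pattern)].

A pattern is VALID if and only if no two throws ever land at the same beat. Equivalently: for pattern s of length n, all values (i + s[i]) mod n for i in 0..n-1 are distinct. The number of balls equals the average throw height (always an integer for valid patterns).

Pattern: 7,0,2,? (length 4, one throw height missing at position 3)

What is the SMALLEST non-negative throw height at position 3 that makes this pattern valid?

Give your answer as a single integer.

i=0: (0 + 7) mod 4 = 3
i=1: (1 + 0) mod 4 = 1
i=2: (2 + 2) mod 4 = 0
i=3: s[i]=? (unknown)
Known residues: [0, 1, 3]; need a permutation of 0..3, so missing residue r = 2
Need (3 + s) mod 4 = 2; smallest s = (2 - 3) mod 4 = 3

Answer: 3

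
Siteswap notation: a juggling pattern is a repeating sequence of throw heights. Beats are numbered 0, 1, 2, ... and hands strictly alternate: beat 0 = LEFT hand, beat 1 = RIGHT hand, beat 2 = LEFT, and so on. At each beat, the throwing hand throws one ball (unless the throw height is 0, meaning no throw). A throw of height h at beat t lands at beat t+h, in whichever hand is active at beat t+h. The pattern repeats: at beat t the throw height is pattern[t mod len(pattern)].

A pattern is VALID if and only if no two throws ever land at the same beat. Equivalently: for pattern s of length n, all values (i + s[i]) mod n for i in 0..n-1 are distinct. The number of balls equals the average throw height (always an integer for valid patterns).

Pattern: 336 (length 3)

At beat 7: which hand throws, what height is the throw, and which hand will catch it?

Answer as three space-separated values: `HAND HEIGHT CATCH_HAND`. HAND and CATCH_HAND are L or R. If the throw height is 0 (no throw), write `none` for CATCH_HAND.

Beat 7: 7 mod 2 = 1, so hand = R
Throw height = pattern[7 mod 3] = pattern[1] = 3
Lands at beat 7+3=10, 10 mod 2 = 0, so catch hand = L

Answer: R 3 L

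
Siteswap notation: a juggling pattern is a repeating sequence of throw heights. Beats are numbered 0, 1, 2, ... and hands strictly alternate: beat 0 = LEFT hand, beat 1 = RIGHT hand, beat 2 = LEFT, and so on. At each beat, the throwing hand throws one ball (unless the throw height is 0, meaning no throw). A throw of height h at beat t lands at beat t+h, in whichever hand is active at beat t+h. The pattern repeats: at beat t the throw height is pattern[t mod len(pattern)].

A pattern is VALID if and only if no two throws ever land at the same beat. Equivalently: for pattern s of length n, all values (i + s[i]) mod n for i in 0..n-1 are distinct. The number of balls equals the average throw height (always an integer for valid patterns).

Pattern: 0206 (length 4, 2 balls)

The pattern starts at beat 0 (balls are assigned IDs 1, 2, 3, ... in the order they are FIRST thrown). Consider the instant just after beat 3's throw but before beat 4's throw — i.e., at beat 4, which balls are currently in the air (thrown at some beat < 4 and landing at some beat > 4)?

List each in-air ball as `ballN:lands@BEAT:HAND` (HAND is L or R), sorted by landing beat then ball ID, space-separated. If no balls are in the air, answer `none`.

Beat 1 (R): throw ball1 h=2 -> lands@3:R; in-air after throw: [b1@3:R]
Beat 3 (R): throw ball1 h=6 -> lands@9:R; in-air after throw: [b1@9:R]

Answer: ball1:lands@9:R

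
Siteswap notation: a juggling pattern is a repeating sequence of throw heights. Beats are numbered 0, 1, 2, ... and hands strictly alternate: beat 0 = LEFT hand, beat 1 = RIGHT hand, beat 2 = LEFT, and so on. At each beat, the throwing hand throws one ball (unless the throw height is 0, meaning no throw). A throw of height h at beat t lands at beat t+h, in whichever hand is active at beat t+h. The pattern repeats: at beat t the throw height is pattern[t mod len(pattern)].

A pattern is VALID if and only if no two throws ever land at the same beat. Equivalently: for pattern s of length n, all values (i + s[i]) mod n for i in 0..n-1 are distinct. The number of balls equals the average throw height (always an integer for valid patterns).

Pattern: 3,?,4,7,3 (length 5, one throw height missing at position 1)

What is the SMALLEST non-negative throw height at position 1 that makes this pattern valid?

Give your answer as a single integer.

Answer: 3

Derivation:
i=0: (0 + 3) mod 5 = 3
i=1: s[i]=? (unknown)
i=2: (2 + 4) mod 5 = 1
i=3: (3 + 7) mod 5 = 0
i=4: (4 + 3) mod 5 = 2
Known residues: [0, 1, 2, 3]; need a permutation of 0..4, so missing residue r = 4
Need (1 + s) mod 5 = 4; smallest s = (4 - 1) mod 5 = 3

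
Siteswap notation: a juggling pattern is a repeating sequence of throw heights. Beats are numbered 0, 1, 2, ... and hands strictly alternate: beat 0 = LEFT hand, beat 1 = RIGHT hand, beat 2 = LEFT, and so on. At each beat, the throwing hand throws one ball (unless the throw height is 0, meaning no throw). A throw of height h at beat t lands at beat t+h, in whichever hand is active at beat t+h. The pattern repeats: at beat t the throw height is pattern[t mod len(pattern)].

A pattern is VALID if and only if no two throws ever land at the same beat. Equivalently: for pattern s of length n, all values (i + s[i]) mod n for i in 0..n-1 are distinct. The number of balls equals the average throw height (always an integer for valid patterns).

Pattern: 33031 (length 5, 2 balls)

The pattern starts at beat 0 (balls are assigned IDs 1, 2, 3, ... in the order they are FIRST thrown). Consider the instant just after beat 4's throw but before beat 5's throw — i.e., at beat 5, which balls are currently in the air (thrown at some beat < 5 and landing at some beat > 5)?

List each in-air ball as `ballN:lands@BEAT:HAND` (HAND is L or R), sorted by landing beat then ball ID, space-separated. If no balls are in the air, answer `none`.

Beat 0 (L): throw ball1 h=3 -> lands@3:R; in-air after throw: [b1@3:R]
Beat 1 (R): throw ball2 h=3 -> lands@4:L; in-air after throw: [b1@3:R b2@4:L]
Beat 3 (R): throw ball1 h=3 -> lands@6:L; in-air after throw: [b2@4:L b1@6:L]
Beat 4 (L): throw ball2 h=1 -> lands@5:R; in-air after throw: [b2@5:R b1@6:L]
Beat 5 (R): throw ball2 h=3 -> lands@8:L; in-air after throw: [b1@6:L b2@8:L]

Answer: ball1:lands@6:L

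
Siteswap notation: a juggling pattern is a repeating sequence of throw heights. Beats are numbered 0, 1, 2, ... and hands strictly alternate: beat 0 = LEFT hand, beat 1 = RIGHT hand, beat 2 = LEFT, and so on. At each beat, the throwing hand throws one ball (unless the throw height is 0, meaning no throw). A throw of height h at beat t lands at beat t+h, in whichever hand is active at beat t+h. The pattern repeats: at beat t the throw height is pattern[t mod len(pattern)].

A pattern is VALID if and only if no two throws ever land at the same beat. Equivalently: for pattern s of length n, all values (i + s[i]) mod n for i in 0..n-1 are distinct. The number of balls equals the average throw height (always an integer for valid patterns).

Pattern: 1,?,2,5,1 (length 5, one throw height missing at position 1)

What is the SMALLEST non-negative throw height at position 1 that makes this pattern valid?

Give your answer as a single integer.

i=0: (0 + 1) mod 5 = 1
i=1: s[i]=? (unknown)
i=2: (2 + 2) mod 5 = 4
i=3: (3 + 5) mod 5 = 3
i=4: (4 + 1) mod 5 = 0
Known residues: [0, 1, 3, 4]; need a permutation of 0..4, so missing residue r = 2
Need (1 + s) mod 5 = 2; smallest s = (2 - 1) mod 5 = 1

Answer: 1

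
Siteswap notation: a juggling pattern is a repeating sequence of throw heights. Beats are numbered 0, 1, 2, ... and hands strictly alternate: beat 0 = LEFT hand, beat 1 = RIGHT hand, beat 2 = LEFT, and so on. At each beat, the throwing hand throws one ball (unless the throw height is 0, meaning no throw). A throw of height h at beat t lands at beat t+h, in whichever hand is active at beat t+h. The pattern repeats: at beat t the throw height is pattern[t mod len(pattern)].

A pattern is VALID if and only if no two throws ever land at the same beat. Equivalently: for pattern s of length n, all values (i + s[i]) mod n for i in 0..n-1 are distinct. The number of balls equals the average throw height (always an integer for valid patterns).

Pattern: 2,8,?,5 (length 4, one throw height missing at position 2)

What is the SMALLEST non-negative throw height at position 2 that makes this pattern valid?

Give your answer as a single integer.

i=0: (0 + 2) mod 4 = 2
i=1: (1 + 8) mod 4 = 1
i=2: s[i]=? (unknown)
i=3: (3 + 5) mod 4 = 0
Known residues: [0, 1, 2]; need a permutation of 0..3, so missing residue r = 3
Need (2 + s) mod 4 = 3; smallest s = (3 - 2) mod 4 = 1

Answer: 1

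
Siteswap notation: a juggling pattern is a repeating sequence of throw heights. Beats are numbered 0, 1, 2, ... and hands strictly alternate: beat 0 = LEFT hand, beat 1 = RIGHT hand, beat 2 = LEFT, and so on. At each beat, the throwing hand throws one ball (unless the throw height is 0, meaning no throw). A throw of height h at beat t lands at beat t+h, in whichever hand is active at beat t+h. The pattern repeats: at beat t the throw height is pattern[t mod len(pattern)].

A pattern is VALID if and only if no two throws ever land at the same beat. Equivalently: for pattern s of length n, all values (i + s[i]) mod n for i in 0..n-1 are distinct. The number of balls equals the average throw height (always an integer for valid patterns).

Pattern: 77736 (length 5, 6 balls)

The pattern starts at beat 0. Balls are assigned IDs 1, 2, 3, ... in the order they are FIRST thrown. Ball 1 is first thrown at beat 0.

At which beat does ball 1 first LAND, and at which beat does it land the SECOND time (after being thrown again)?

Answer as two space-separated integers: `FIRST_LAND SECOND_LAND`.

Beat 0 (L): throw ball1 h=7 -> lands@7:R; in-air after throw: [b1@7:R]
Beat 1 (R): throw ball2 h=7 -> lands@8:L; in-air after throw: [b1@7:R b2@8:L]
Beat 2 (L): throw ball3 h=7 -> lands@9:R; in-air after throw: [b1@7:R b2@8:L b3@9:R]
Beat 3 (R): throw ball4 h=3 -> lands@6:L; in-air after throw: [b4@6:L b1@7:R b2@8:L b3@9:R]
Beat 4 (L): throw ball5 h=6 -> lands@10:L; in-air after throw: [b4@6:L b1@7:R b2@8:L b3@9:R b5@10:L]
Beat 5 (R): throw ball6 h=7 -> lands@12:L; in-air after throw: [b4@6:L b1@7:R b2@8:L b3@9:R b5@10:L b6@12:L]
Beat 6 (L): throw ball4 h=7 -> lands@13:R; in-air after throw: [b1@7:R b2@8:L b3@9:R b5@10:L b6@12:L b4@13:R]
Beat 7 (R): throw ball1 h=7 -> lands@14:L; in-air after throw: [b2@8:L b3@9:R b5@10:L b6@12:L b4@13:R b1@14:L]
Beat 8 (L): throw ball2 h=3 -> lands@11:R; in-air after throw: [b3@9:R b5@10:L b2@11:R b6@12:L b4@13:R b1@14:L]
Beat 9 (R): throw ball3 h=6 -> lands@15:R; in-air after throw: [b5@10:L b2@11:R b6@12:L b4@13:R b1@14:L b3@15:R]
Beat 10 (L): throw ball5 h=7 -> lands@17:R; in-air after throw: [b2@11:R b6@12:L b4@13:R b1@14:L b3@15:R b5@17:R]
Beat 11 (R): throw ball2 h=7 -> lands@18:L; in-air after throw: [b6@12:L b4@13:R b1@14:L b3@15:R b5@17:R b2@18:L]
Beat 12 (L): throw ball6 h=7 -> lands@19:R; in-air after throw: [b4@13:R b1@14:L b3@15:R b5@17:R b2@18:L b6@19:R]
Beat 13 (R): throw ball4 h=3 -> lands@16:L; in-air after throw: [b1@14:L b3@15:R b4@16:L b5@17:R b2@18:L b6@19:R]
Beat 14 (L): throw ball1 h=6 -> lands@20:L; in-air after throw: [b3@15:R b4@16:L b5@17:R b2@18:L b6@19:R b1@20:L]
Ball 1: thrown@0 h=7 -> first land @7; rethrown@7 h=7 -> second land @14

Answer: 7 14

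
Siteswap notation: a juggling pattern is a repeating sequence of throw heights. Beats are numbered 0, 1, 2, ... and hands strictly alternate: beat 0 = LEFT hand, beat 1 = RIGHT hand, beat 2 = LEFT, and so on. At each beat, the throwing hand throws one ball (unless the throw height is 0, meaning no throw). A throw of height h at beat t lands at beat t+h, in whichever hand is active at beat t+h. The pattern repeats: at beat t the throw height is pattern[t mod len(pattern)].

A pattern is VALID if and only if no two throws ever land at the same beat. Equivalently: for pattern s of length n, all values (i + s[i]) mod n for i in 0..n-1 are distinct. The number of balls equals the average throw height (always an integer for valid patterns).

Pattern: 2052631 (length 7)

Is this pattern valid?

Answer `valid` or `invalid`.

Answer: invalid

Derivation:
i=0: (i + s[i]) mod n = (0 + 2) mod 7 = 2
i=1: (i + s[i]) mod n = (1 + 0) mod 7 = 1
i=2: (i + s[i]) mod n = (2 + 5) mod 7 = 0
i=3: (i + s[i]) mod n = (3 + 2) mod 7 = 5
i=4: (i + s[i]) mod n = (4 + 6) mod 7 = 3
i=5: (i + s[i]) mod n = (5 + 3) mod 7 = 1
i=6: (i + s[i]) mod n = (6 + 1) mod 7 = 0
Residues: [2, 1, 0, 5, 3, 1, 0], distinct: False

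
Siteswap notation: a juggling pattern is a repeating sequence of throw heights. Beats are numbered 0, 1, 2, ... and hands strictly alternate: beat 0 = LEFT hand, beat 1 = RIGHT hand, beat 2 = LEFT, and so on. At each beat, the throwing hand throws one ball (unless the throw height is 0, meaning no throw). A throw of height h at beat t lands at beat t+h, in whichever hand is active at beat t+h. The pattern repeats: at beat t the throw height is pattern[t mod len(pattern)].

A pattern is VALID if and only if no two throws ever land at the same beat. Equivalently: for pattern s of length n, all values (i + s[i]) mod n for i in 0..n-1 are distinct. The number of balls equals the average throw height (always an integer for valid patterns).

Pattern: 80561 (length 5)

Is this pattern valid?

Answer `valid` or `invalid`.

i=0: (i + s[i]) mod n = (0 + 8) mod 5 = 3
i=1: (i + s[i]) mod n = (1 + 0) mod 5 = 1
i=2: (i + s[i]) mod n = (2 + 5) mod 5 = 2
i=3: (i + s[i]) mod n = (3 + 6) mod 5 = 4
i=4: (i + s[i]) mod n = (4 + 1) mod 5 = 0
Residues: [3, 1, 2, 4, 0], distinct: True

Answer: valid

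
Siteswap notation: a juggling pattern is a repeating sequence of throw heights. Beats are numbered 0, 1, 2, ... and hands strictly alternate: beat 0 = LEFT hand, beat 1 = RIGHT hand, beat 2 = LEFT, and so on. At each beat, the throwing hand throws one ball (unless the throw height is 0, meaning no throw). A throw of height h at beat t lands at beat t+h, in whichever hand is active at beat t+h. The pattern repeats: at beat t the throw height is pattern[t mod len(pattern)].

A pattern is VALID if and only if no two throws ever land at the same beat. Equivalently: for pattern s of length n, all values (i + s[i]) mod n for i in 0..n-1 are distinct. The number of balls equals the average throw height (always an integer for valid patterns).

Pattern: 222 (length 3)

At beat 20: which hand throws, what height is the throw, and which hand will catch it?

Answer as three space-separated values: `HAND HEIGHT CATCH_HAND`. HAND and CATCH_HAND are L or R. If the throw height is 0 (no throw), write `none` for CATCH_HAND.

Answer: L 2 L

Derivation:
Beat 20: 20 mod 2 = 0, so hand = L
Throw height = pattern[20 mod 3] = pattern[2] = 2
Lands at beat 20+2=22, 22 mod 2 = 0, so catch hand = L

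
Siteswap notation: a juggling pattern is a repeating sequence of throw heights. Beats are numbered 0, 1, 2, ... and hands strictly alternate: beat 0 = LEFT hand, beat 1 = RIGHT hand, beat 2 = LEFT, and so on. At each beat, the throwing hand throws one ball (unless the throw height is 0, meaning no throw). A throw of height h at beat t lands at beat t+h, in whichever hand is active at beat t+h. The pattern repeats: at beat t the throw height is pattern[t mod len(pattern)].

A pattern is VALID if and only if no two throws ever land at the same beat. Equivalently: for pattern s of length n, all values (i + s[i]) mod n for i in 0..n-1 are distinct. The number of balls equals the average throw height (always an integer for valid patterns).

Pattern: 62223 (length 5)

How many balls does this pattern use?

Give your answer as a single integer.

Answer: 3

Derivation:
Pattern = [6, 2, 2, 2, 3], length n = 5
  position 0: throw height = 6, running sum = 6
  position 1: throw height = 2, running sum = 8
  position 2: throw height = 2, running sum = 10
  position 3: throw height = 2, running sum = 12
  position 4: throw height = 3, running sum = 15
Total sum = 15; balls = sum / n = 15 / 5 = 3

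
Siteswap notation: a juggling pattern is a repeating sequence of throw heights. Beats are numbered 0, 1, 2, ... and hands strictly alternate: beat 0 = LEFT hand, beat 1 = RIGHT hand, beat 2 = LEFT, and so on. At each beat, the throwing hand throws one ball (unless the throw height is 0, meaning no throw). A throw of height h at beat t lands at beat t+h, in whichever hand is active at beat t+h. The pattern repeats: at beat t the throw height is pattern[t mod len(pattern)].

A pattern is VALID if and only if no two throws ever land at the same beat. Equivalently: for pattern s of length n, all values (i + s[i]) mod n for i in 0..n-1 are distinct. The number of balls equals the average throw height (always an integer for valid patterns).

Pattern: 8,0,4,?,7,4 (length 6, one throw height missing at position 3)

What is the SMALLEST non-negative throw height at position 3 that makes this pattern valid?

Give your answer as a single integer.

i=0: (0 + 8) mod 6 = 2
i=1: (1 + 0) mod 6 = 1
i=2: (2 + 4) mod 6 = 0
i=3: s[i]=? (unknown)
i=4: (4 + 7) mod 6 = 5
i=5: (5 + 4) mod 6 = 3
Known residues: [0, 1, 2, 3, 5]; need a permutation of 0..5, so missing residue r = 4
Need (3 + s) mod 6 = 4; smallest s = (4 - 3) mod 6 = 1

Answer: 1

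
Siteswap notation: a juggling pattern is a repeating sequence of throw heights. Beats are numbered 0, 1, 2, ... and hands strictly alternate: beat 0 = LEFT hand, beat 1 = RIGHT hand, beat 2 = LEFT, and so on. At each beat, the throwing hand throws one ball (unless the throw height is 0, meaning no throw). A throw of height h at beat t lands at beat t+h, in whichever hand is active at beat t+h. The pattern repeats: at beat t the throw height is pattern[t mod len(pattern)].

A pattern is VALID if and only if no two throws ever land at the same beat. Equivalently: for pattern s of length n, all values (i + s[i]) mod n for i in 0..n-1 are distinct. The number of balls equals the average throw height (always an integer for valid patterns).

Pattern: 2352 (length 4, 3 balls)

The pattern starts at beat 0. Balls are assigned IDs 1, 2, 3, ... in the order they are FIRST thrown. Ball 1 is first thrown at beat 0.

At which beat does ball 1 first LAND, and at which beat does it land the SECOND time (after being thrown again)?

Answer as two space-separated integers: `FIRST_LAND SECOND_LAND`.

Answer: 2 7

Derivation:
Beat 0 (L): throw ball1 h=2 -> lands@2:L; in-air after throw: [b1@2:L]
Beat 1 (R): throw ball2 h=3 -> lands@4:L; in-air after throw: [b1@2:L b2@4:L]
Beat 2 (L): throw ball1 h=5 -> lands@7:R; in-air after throw: [b2@4:L b1@7:R]
Beat 3 (R): throw ball3 h=2 -> lands@5:R; in-air after throw: [b2@4:L b3@5:R b1@7:R]
Beat 4 (L): throw ball2 h=2 -> lands@6:L; in-air after throw: [b3@5:R b2@6:L b1@7:R]
Beat 5 (R): throw ball3 h=3 -> lands@8:L; in-air after throw: [b2@6:L b1@7:R b3@8:L]
Beat 6 (L): throw ball2 h=5 -> lands@11:R; in-air after throw: [b1@7:R b3@8:L b2@11:R]
Beat 7 (R): throw ball1 h=2 -> lands@9:R; in-air after throw: [b3@8:L b1@9:R b2@11:R]
Ball 1: thrown@0 h=2 -> first land @2; rethrown@2 h=5 -> second land @7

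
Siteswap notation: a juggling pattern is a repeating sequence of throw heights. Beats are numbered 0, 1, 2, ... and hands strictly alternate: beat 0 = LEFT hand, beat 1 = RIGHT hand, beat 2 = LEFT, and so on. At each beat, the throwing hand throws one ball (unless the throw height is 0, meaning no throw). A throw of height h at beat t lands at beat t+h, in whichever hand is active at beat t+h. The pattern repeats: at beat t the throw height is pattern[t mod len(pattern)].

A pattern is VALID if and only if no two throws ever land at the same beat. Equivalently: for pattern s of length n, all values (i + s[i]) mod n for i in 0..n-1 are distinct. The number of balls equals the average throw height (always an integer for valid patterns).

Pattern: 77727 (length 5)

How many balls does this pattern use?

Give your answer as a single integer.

Pattern = [7, 7, 7, 2, 7], length n = 5
  position 0: throw height = 7, running sum = 7
  position 1: throw height = 7, running sum = 14
  position 2: throw height = 7, running sum = 21
  position 3: throw height = 2, running sum = 23
  position 4: throw height = 7, running sum = 30
Total sum = 30; balls = sum / n = 30 / 5 = 6

Answer: 6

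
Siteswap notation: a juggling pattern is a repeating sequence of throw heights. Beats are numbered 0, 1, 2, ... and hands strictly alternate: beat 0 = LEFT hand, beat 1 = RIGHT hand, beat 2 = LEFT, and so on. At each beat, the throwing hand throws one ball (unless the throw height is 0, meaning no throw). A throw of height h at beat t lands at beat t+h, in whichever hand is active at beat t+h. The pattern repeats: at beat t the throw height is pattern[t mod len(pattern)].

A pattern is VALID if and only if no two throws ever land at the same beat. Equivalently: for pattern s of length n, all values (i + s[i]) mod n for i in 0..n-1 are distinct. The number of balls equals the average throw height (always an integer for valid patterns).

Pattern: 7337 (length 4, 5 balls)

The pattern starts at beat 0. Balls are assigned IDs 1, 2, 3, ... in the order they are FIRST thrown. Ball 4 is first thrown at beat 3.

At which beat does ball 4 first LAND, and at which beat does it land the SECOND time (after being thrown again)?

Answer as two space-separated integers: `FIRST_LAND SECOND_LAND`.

Answer: 10 13

Derivation:
Beat 0 (L): throw ball1 h=7 -> lands@7:R; in-air after throw: [b1@7:R]
Beat 1 (R): throw ball2 h=3 -> lands@4:L; in-air after throw: [b2@4:L b1@7:R]
Beat 2 (L): throw ball3 h=3 -> lands@5:R; in-air after throw: [b2@4:L b3@5:R b1@7:R]
Beat 3 (R): throw ball4 h=7 -> lands@10:L; in-air after throw: [b2@4:L b3@5:R b1@7:R b4@10:L]
Beat 4 (L): throw ball2 h=7 -> lands@11:R; in-air after throw: [b3@5:R b1@7:R b4@10:L b2@11:R]
Beat 5 (R): throw ball3 h=3 -> lands@8:L; in-air after throw: [b1@7:R b3@8:L b4@10:L b2@11:R]
Beat 6 (L): throw ball5 h=3 -> lands@9:R; in-air after throw: [b1@7:R b3@8:L b5@9:R b4@10:L b2@11:R]
Beat 7 (R): throw ball1 h=7 -> lands@14:L; in-air after throw: [b3@8:L b5@9:R b4@10:L b2@11:R b1@14:L]
Beat 8 (L): throw ball3 h=7 -> lands@15:R; in-air after throw: [b5@9:R b4@10:L b2@11:R b1@14:L b3@15:R]
Beat 9 (R): throw ball5 h=3 -> lands@12:L; in-air after throw: [b4@10:L b2@11:R b5@12:L b1@14:L b3@15:R]
Beat 10 (L): throw ball4 h=3 -> lands@13:R; in-air after throw: [b2@11:R b5@12:L b4@13:R b1@14:L b3@15:R]
Beat 11 (R): throw ball2 h=7 -> lands@18:L; in-air after throw: [b5@12:L b4@13:R b1@14:L b3@15:R b2@18:L]
Beat 12 (L): throw ball5 h=7 -> lands@19:R; in-air after throw: [b4@13:R b1@14:L b3@15:R b2@18:L b5@19:R]
Beat 13 (R): throw ball4 h=3 -> lands@16:L; in-air after throw: [b1@14:L b3@15:R b4@16:L b2@18:L b5@19:R]
Ball 4: thrown@3 h=7 -> first land @10; rethrown@10 h=3 -> second land @13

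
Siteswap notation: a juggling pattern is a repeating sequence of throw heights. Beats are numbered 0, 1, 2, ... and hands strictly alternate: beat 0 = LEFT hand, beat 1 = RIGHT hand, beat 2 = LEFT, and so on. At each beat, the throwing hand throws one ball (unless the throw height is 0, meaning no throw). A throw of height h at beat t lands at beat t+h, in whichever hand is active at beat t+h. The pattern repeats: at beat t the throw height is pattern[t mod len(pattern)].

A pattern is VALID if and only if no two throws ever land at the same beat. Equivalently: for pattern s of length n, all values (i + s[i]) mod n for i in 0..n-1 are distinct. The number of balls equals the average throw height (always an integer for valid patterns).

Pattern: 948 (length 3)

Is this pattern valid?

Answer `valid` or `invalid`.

i=0: (i + s[i]) mod n = (0 + 9) mod 3 = 0
i=1: (i + s[i]) mod n = (1 + 4) mod 3 = 2
i=2: (i + s[i]) mod n = (2 + 8) mod 3 = 1
Residues: [0, 2, 1], distinct: True

Answer: valid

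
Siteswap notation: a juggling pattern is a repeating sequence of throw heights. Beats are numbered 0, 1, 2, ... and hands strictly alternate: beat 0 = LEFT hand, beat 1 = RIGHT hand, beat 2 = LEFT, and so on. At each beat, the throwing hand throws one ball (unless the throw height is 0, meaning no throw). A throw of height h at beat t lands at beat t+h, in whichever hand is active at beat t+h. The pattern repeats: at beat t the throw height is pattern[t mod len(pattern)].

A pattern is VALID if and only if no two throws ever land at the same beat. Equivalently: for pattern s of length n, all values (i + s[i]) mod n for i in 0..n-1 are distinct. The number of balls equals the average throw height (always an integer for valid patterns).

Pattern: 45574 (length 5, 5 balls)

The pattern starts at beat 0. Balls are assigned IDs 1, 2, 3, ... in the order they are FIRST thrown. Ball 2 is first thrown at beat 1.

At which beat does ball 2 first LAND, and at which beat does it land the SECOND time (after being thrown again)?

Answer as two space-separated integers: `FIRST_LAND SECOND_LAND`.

Beat 0 (L): throw ball1 h=4 -> lands@4:L; in-air after throw: [b1@4:L]
Beat 1 (R): throw ball2 h=5 -> lands@6:L; in-air after throw: [b1@4:L b2@6:L]
Beat 2 (L): throw ball3 h=5 -> lands@7:R; in-air after throw: [b1@4:L b2@6:L b3@7:R]
Beat 3 (R): throw ball4 h=7 -> lands@10:L; in-air after throw: [b1@4:L b2@6:L b3@7:R b4@10:L]
Beat 4 (L): throw ball1 h=4 -> lands@8:L; in-air after throw: [b2@6:L b3@7:R b1@8:L b4@10:L]
Beat 5 (R): throw ball5 h=4 -> lands@9:R; in-air after throw: [b2@6:L b3@7:R b1@8:L b5@9:R b4@10:L]
Beat 6 (L): throw ball2 h=5 -> lands@11:R; in-air after throw: [b3@7:R b1@8:L b5@9:R b4@10:L b2@11:R]
Beat 7 (R): throw ball3 h=5 -> lands@12:L; in-air after throw: [b1@8:L b5@9:R b4@10:L b2@11:R b3@12:L]
Beat 8 (L): throw ball1 h=7 -> lands@15:R; in-air after throw: [b5@9:R b4@10:L b2@11:R b3@12:L b1@15:R]
Beat 9 (R): throw ball5 h=4 -> lands@13:R; in-air after throw: [b4@10:L b2@11:R b3@12:L b5@13:R b1@15:R]
Beat 10 (L): throw ball4 h=4 -> lands@14:L; in-air after throw: [b2@11:R b3@12:L b5@13:R b4@14:L b1@15:R]
Beat 11 (R): throw ball2 h=5 -> lands@16:L; in-air after throw: [b3@12:L b5@13:R b4@14:L b1@15:R b2@16:L]
Ball 2: thrown@1 h=5 -> first land @6; rethrown@6 h=5 -> second land @11

Answer: 6 11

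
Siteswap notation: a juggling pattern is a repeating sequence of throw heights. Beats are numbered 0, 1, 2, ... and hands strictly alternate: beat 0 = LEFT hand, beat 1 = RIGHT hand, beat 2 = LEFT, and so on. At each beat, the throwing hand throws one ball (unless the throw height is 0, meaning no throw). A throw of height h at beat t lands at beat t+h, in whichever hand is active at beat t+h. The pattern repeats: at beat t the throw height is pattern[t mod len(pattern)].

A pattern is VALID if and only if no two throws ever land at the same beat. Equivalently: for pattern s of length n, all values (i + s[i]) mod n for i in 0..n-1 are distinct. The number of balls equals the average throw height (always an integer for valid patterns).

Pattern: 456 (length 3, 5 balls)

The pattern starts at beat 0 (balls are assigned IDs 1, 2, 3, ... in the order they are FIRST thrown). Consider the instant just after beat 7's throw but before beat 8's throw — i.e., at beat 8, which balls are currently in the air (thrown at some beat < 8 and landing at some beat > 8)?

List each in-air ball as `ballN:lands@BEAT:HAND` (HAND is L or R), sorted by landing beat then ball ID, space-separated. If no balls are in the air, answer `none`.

Answer: ball1:lands@9:R ball2:lands@10:L ball5:lands@11:R ball4:lands@12:L

Derivation:
Beat 0 (L): throw ball1 h=4 -> lands@4:L; in-air after throw: [b1@4:L]
Beat 1 (R): throw ball2 h=5 -> lands@6:L; in-air after throw: [b1@4:L b2@6:L]
Beat 2 (L): throw ball3 h=6 -> lands@8:L; in-air after throw: [b1@4:L b2@6:L b3@8:L]
Beat 3 (R): throw ball4 h=4 -> lands@7:R; in-air after throw: [b1@4:L b2@6:L b4@7:R b3@8:L]
Beat 4 (L): throw ball1 h=5 -> lands@9:R; in-air after throw: [b2@6:L b4@7:R b3@8:L b1@9:R]
Beat 5 (R): throw ball5 h=6 -> lands@11:R; in-air after throw: [b2@6:L b4@7:R b3@8:L b1@9:R b5@11:R]
Beat 6 (L): throw ball2 h=4 -> lands@10:L; in-air after throw: [b4@7:R b3@8:L b1@9:R b2@10:L b5@11:R]
Beat 7 (R): throw ball4 h=5 -> lands@12:L; in-air after throw: [b3@8:L b1@9:R b2@10:L b5@11:R b4@12:L]
Beat 8 (L): throw ball3 h=6 -> lands@14:L; in-air after throw: [b1@9:R b2@10:L b5@11:R b4@12:L b3@14:L]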